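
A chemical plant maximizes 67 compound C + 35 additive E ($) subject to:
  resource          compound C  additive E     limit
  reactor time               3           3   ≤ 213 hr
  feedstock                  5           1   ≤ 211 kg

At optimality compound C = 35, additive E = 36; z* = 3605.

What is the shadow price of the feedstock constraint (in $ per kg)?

8

At the optimum: reactor time uses 213 of 213 (binding); feedstock uses 211 of 211 (binding).
From A_Bᵀ y = c: 3·y_reactor time + 5·y_feedstock = 67; 3·y_reactor time + 1·y_feedstock = 35.
→ y_reactor time = 9 and y_feedstock = 8.
Shadow price of feedstock = 8.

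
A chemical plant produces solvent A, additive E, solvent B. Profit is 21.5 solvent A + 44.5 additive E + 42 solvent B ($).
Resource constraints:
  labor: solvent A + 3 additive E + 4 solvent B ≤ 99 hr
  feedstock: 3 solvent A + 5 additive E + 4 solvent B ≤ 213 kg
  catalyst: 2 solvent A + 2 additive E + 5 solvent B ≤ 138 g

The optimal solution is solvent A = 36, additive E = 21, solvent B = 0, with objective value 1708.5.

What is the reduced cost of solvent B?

At the optimum: labor uses 99 of 99 (binding); feedstock uses 213 of 213 (binding); catalyst uses 114 of 138 (slack = 24).
By complementary slackness, y = 0 for the non-binding constraint.
From A_Bᵀ y = c: 1·y_labor + 3·y_feedstock = 21.5; 3·y_labor + 5·y_feedstock = 44.5.
This yields shadow prices y_labor = 6.5, y_feedstock = 5.
Reduced cost of solvent B: c₃ − yᵀa₃ = 42 − (6.5·4 + 5·4) = 42 − 46 = -4.

-4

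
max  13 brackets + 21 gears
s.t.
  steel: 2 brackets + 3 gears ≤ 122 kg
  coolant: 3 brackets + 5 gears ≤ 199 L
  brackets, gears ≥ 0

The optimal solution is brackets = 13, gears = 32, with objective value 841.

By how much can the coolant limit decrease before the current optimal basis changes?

Binding constraints: steel, coolant. The basis is B = [[2,3],[3,5]] with det 1.
Per unit decrease in coolant, x* moves by d = (3, -2).
The basis stays optimal until gears reaches 0; allowable decrease = 16 L.

16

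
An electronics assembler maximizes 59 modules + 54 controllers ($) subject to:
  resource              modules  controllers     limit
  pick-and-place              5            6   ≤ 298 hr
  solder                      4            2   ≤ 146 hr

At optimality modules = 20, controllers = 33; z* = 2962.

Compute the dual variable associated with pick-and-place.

7

At the optimum: pick-and-place uses 298 of 298 (binding); solder uses 146 of 146 (binding).
From A_Bᵀ y = c: 5·y_pick-and-place + 4·y_solder = 59; 6·y_pick-and-place + 2·y_solder = 54.
Solving: y_pick-and-place = 7, y_solder = 6.
Shadow price of pick-and-place = 7.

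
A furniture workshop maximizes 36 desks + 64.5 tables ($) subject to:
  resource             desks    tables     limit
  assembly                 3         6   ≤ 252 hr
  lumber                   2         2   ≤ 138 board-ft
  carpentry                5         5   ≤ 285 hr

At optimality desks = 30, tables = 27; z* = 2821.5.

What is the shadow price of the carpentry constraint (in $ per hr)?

1.5

At the optimum: assembly uses 252 of 252 (binding); lumber uses 114 of 138 (slack = 24); carpentry uses 285 of 285 (binding).
Slack constraints have shadow price 0 (complementary slackness).
Dual feasibility on the basic columns requires 3·y_assembly + 5·y_carpentry = 36, 6·y_assembly + 5·y_carpentry = 64.5.
Solving: y_assembly = 9.5, y_carpentry = 1.5.
Shadow price of carpentry = 1.5.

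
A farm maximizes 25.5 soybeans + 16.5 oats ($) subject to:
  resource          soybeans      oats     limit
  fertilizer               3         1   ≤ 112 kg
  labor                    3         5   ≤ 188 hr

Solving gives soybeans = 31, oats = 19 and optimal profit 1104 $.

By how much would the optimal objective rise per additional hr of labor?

2

Check each constraint at x*: fertilizer 112/112 (tight); labor 188/188 (tight).
The binding rows give the dual system: 3·y_fertilizer + 3·y_labor = 25.5 and 1·y_fertilizer + 5·y_labor = 16.5.
→ y_fertilizer = 6.5 and y_labor = 2.
Shadow price of labor = 2.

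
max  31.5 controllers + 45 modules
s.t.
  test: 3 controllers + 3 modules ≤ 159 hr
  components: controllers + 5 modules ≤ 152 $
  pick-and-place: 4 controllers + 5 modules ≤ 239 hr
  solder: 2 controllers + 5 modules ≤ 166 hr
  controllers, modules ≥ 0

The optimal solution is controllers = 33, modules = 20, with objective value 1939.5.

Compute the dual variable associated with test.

7.5

Binding: test and solder. Non-binding: components (19 unused), pick-and-place (7 unused).
Slack constraints have shadow price 0 (complementary slackness).
From A_Bᵀ y = c: 3·y_test + 2·y_solder = 31.5; 3·y_test + 5·y_solder = 45.
Solving: y_test = 7.5, y_solder = 4.5.
Shadow price of test = 7.5.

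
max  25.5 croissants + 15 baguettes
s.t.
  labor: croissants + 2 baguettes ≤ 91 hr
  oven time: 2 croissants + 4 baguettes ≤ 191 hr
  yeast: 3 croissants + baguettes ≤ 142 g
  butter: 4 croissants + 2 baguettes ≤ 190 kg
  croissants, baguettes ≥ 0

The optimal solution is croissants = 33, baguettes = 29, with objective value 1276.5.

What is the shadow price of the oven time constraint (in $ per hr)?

Check each constraint at x*: labor 91/91 (tight); oven time 182/191 (slack 9); yeast 128/142 (slack 14); butter 190/190 (tight).
Since oven time, yeast are not tight, their duals are 0.
From A_Bᵀ y = c: 1·y_labor + 4·y_butter = 25.5; 2·y_labor + 2·y_butter = 15.
Solving: y_labor = 1.5, y_butter = 6.
Shadow price of oven time = 0.

0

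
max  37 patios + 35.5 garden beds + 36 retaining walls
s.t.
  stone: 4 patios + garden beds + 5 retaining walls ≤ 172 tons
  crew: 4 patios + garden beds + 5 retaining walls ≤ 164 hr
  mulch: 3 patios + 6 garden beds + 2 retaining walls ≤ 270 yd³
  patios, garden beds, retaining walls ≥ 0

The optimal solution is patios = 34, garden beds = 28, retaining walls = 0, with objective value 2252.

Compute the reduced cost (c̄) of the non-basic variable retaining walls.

-1.5

At the optimum: stone uses 164 of 172 (slack = 8); crew uses 164 of 164 (binding); mulch uses 270 of 270 (binding).
By complementary slackness, y = 0 for the non-binding constraint.
The binding rows give the dual system: 4·y_crew + 3·y_mulch = 37 and 1·y_crew + 6·y_mulch = 35.5.
This yields shadow prices y_crew = 5.5, y_mulch = 5.
Reduced cost of retaining walls: c₃ − yᵀa₃ = 36 − (5.5·5 + 5·2) = 36 − 37.5 = -1.5.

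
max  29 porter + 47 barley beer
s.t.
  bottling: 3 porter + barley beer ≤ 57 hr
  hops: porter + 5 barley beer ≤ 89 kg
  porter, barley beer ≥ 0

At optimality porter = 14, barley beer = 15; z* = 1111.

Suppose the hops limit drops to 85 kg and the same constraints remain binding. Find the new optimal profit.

1079

Both bottling and hops are binding at x*.
From A_Bᵀ y = c: 3·y_bottling + 1·y_hops = 29; 1·y_bottling + 5·y_hops = 47.
→ y_bottling = 7 and y_hops = 8.
Δz = y_hops·Δb = 8 × (-4) = -32, so new z* = 1111 − 32 = 1079.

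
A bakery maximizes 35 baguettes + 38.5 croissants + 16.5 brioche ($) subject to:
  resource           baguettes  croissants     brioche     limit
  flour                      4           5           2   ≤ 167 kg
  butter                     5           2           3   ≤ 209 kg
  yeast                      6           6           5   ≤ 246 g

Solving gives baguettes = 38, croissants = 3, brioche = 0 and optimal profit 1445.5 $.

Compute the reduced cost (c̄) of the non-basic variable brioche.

At the optimum: flour uses 167 of 167 (binding); butter uses 196 of 209 (slack = 13); yeast uses 246 of 246 (binding).
By complementary slackness, y = 0 for the non-binding constraint.
The binding rows give the dual system: 4·y_flour + 6·y_yeast = 35 and 5·y_flour + 6·y_yeast = 38.5.
→ y_flour = 3.5 and y_yeast = 3.5.
Reduced cost of brioche: c₃ − yᵀa₃ = 16.5 − (3.5·2 + 3.5·5) = 16.5 − 24.5 = -8.

-8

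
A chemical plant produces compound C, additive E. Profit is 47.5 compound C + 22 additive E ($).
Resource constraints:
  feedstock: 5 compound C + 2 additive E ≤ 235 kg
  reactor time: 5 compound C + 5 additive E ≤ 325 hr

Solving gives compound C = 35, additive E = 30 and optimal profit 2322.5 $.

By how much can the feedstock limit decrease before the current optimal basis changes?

105

Binding constraints: feedstock, reactor time. The basis is B = [[5,2],[5,5]] with det 15.
Per unit decrease in feedstock, x* moves by d = (-0.3333, 0.3333).
The basis stays optimal until compound C reaches 0; allowable decrease = 105 kg.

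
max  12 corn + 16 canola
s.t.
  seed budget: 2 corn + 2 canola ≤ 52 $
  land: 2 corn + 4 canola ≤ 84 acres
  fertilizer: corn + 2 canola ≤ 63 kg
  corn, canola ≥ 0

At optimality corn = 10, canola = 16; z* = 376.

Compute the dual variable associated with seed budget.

4

At the optimum: seed budget uses 52 of 52 (binding); land uses 84 of 84 (binding); fertilizer uses 42 of 63 (slack = 21).
By complementary slackness, y = 0 for the non-binding constraint.
The binding rows give the dual system: 2·y_seed budget + 2·y_land = 12 and 2·y_seed budget + 4·y_land = 16.
This yields shadow prices y_seed budget = 4, y_land = 2.
Shadow price of seed budget = 4.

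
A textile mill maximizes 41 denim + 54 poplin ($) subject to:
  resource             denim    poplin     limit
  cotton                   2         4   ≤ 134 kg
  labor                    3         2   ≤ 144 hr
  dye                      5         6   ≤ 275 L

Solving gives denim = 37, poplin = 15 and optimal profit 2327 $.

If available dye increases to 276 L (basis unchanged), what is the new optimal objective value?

2334

Binding: cotton and dye. Non-binding: labor (3 unused).
Slack constraints have shadow price 0 (complementary slackness).
From A_Bᵀ y = c: 2·y_cotton + 5·y_dye = 41; 4·y_cotton + 6·y_dye = 54.
→ y_cotton = 3 and y_dye = 7.
Δz = y_dye·Δb = 7 × (1) = 7, so new z* = 2327 + 7 = 2334.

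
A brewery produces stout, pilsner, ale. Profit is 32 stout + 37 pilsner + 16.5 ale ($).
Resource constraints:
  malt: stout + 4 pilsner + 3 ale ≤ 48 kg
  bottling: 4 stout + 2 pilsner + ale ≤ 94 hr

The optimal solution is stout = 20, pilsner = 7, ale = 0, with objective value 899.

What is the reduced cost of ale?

Check each constraint at x*: malt 48/48 (tight); bottling 94/94 (tight).
From A_Bᵀ y = c: 1·y_malt + 4·y_bottling = 32; 4·y_malt + 2·y_bottling = 37.
This yields shadow prices y_malt = 6, y_bottling = 6.5.
Reduced cost of ale: c₃ − yᵀa₃ = 16.5 − (6·3 + 6.5·1) = 16.5 − 24.5 = -8.

-8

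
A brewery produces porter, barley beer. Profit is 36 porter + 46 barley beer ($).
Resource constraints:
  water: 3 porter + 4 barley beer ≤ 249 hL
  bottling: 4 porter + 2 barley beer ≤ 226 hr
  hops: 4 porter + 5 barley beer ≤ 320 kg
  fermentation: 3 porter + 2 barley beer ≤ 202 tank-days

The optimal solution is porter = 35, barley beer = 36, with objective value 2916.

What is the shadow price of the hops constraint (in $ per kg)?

Binding: water and hops. Non-binding: bottling (14 unused), fermentation (25 unused).
Slack constraints have shadow price 0 (complementary slackness).
Dual feasibility on the basic columns requires 3·y_water + 4·y_hops = 36, 4·y_water + 5·y_hops = 46.
→ y_water = 4 and y_hops = 6.
Shadow price of hops = 6.

6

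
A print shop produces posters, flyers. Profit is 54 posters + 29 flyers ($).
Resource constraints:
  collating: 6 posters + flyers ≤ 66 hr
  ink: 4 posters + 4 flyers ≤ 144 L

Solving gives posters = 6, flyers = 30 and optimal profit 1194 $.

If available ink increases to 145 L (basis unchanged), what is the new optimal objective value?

1200

Check each constraint at x*: collating 66/66 (tight); ink 144/144 (tight).
From A_Bᵀ y = c: 6·y_collating + 4·y_ink = 54; 1·y_collating + 4·y_ink = 29.
Solving: y_collating = 5, y_ink = 6.
Δz = y_ink·Δb = 6 × (1) = 6, so new z* = 1194 + 6 = 1200.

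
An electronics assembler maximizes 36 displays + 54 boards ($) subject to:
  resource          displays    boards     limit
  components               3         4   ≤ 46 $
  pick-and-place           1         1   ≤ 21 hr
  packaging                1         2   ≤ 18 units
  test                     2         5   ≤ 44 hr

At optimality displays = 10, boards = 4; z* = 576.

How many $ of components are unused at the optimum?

0

components used = 3·10 + 4·4 = 46; slack = 46 − 46 = 0.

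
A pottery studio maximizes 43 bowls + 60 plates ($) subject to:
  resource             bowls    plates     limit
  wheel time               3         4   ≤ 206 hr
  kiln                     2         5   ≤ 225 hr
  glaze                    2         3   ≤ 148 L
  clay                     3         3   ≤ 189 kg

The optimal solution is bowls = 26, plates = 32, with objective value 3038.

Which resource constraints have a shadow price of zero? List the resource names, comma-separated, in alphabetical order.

clay, kiln

wheel time: 206/206 (binding)
kiln: 212/225 (slack 13)
glaze: 148/148 (binding)
clay: 174/189 (slack 15)
By complementary slackness, a constraint with positive slack has shadow price 0 → clay, kiln.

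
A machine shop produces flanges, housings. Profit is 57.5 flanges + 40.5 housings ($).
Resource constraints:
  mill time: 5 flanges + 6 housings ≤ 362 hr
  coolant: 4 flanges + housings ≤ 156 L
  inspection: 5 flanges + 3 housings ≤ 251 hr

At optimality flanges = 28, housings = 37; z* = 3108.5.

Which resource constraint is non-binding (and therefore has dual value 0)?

mill time: 362/362 (binding)
coolant: 149/156 (slack 7)
inspection: 251/251 (binding)
By complementary slackness, a constraint with positive slack has shadow price 0 → coolant.

coolant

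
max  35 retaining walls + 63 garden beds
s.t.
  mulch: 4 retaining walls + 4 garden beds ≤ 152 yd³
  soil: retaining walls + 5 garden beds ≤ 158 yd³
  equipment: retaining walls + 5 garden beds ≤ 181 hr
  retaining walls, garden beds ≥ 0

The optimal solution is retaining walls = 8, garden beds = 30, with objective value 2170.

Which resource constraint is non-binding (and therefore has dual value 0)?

equipment

mulch: 152/152 (binding)
soil: 158/158 (binding)
equipment: 158/181 (slack 23)
By complementary slackness, a constraint with positive slack has shadow price 0 → equipment.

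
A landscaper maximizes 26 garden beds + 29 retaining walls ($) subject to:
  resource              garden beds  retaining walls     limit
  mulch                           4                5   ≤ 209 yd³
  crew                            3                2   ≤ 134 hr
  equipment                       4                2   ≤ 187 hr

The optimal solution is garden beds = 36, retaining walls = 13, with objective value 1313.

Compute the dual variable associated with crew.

2

At the optimum: mulch uses 209 of 209 (binding); crew uses 134 of 134 (binding); equipment uses 170 of 187 (slack = 17).
Slack constraints have shadow price 0 (complementary slackness).
The binding rows give the dual system: 4·y_mulch + 3·y_crew = 26 and 5·y_mulch + 2·y_crew = 29.
→ y_mulch = 5 and y_crew = 2.
Shadow price of crew = 2.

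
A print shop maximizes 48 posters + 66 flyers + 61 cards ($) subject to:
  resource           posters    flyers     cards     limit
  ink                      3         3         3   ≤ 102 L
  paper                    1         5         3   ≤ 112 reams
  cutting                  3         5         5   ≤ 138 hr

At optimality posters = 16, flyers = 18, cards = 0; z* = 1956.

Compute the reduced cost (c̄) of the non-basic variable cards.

At the optimum: ink uses 102 of 102 (binding); paper uses 106 of 112 (slack = 6); cutting uses 138 of 138 (binding).
Slack constraints have shadow price 0 (complementary slackness).
Dual feasibility on the basic columns requires 3·y_ink + 3·y_cutting = 48, 3·y_ink + 5·y_cutting = 66.
Solving: y_ink = 7, y_cutting = 9.
Reduced cost of cards: c₃ − yᵀa₃ = 61 − (7·3 + 9·5) = 61 − 66 = -5.

-5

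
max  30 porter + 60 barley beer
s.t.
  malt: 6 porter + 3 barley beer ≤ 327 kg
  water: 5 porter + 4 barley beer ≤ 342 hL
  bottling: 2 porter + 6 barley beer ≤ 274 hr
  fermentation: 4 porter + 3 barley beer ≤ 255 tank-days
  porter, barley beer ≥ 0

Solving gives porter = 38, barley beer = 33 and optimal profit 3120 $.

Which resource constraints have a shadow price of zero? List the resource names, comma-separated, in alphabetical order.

fermentation, water

malt: 327/327 (binding)
water: 322/342 (slack 20)
bottling: 274/274 (binding)
fermentation: 251/255 (slack 4)
By complementary slackness, a constraint with positive slack has shadow price 0 → fermentation, water.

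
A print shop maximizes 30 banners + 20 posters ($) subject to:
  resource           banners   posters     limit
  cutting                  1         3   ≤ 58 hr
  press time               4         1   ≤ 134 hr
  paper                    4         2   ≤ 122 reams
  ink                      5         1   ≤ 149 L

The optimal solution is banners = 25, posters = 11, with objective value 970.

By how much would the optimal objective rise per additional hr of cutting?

2

Binding: cutting and paper. Non-binding: press time (23 unused), ink (13 unused).
Slack constraints have shadow price 0 (complementary slackness).
The binding rows give the dual system: 1·y_cutting + 4·y_paper = 30 and 3·y_cutting + 2·y_paper = 20.
This yields shadow prices y_cutting = 2, y_paper = 7.
Shadow price of cutting = 2.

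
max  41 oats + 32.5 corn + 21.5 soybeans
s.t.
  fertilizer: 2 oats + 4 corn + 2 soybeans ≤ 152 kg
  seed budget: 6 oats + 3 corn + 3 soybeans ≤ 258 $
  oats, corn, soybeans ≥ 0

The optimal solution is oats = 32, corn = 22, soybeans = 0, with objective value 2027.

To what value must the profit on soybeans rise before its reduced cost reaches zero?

At the optimum: fertilizer uses 152 of 152 (binding); seed budget uses 258 of 258 (binding).
Dual feasibility on the basic columns requires 2·y_fertilizer + 6·y_seed budget = 41, 4·y_fertilizer + 3·y_seed budget = 32.5.
This yields shadow prices y_fertilizer = 4, y_seed budget = 5.5.
soybeans enters the basis when its profit ≥ yᵀa₃ = 4·2 + 5.5·3 = 24.5.

24.5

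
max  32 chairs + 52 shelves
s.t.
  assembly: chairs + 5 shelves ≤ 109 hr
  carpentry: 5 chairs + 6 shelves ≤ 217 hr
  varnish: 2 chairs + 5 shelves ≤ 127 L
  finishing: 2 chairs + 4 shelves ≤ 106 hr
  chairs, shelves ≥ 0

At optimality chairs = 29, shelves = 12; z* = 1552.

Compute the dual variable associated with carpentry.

3

Check each constraint at x*: assembly 89/109 (slack 20); carpentry 217/217 (tight); varnish 118/127 (slack 9); finishing 106/106 (tight).
Slack constraints have shadow price 0 (complementary slackness).
The binding rows give the dual system: 5·y_carpentry + 2·y_finishing = 32 and 6·y_carpentry + 4·y_finishing = 52.
This yields shadow prices y_carpentry = 3, y_finishing = 8.5.
Shadow price of carpentry = 3.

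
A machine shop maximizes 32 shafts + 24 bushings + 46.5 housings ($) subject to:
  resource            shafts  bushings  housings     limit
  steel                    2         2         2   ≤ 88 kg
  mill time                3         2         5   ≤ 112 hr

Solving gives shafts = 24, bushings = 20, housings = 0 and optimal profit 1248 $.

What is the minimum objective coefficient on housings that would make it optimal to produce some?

Both steel and mill time are binding at x*.
Dual feasibility on the basic columns requires 2·y_steel + 3·y_mill time = 32, 2·y_steel + 2·y_mill time = 24.
Solving: y_steel = 4, y_mill time = 8.
housings enters the basis when its profit ≥ yᵀa₃ = 4·2 + 8·5 = 48.

48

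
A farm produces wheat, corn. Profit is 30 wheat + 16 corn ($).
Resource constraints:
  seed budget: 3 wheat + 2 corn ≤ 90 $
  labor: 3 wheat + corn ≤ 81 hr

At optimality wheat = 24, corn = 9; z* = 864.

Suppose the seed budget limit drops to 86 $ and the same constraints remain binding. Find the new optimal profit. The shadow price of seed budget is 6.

Δb = -4, so new z* = 864 + (6)·(-4) = 864 − 24 = 840.

840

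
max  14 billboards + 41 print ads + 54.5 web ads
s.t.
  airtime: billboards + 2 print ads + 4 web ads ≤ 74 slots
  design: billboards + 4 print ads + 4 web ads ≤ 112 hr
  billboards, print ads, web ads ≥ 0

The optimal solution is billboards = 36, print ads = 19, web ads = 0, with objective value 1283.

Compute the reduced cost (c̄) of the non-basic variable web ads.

-1.5

At the optimum: airtime uses 74 of 74 (binding); design uses 112 of 112 (binding).
The binding rows give the dual system: 1·y_airtime + 1·y_design = 14 and 2·y_airtime + 4·y_design = 41.
Solving: y_airtime = 7.5, y_design = 6.5.
Reduced cost of web ads: c₃ − yᵀa₃ = 54.5 − (7.5·4 + 6.5·4) = 54.5 − 56 = -1.5.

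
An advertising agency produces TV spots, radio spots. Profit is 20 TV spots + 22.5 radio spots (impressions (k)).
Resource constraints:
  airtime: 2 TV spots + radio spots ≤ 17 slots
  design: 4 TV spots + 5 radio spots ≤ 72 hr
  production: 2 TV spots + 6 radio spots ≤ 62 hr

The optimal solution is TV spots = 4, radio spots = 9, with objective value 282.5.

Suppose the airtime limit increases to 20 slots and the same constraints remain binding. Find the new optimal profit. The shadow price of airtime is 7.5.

305

Δb = 3, so new z* = 282.5 + (7.5)·(3) = 282.5 + 22.5 = 305.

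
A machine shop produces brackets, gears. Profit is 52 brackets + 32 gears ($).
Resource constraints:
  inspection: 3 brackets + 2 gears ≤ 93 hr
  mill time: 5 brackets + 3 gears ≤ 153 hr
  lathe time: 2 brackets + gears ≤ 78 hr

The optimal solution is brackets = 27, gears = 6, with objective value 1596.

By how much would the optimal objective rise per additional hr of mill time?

Check each constraint at x*: inspection 93/93 (tight); mill time 153/153 (tight); lathe time 60/78 (slack 18).
Since lathe time is not tight, its dual is 0.
From A_Bᵀ y = c: 3·y_inspection + 5·y_mill time = 52; 2·y_inspection + 3·y_mill time = 32.
Solving: y_inspection = 4, y_mill time = 8.
Shadow price of mill time = 8.

8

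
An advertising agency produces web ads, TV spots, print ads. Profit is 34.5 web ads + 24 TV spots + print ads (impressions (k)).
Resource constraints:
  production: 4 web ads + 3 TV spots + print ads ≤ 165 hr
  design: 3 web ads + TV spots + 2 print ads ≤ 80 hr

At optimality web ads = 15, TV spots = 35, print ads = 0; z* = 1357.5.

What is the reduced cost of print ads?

At the optimum: production uses 165 of 165 (binding); design uses 80 of 80 (binding).
The binding rows give the dual system: 4·y_production + 3·y_design = 34.5 and 3·y_production + 1·y_design = 24.
→ y_production = 7.5 and y_design = 1.5.
Reduced cost of print ads: c₃ − yᵀa₃ = 1 − (7.5·1 + 1.5·2) = 1 − 10.5 = -9.5.

-9.5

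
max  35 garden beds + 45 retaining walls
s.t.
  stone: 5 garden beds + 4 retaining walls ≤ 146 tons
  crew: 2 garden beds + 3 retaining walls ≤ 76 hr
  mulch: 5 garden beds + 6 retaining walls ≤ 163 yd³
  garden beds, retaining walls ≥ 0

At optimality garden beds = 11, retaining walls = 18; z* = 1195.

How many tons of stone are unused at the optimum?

stone used = 5·11 + 4·18 = 127; slack = 146 − 127 = 19.

19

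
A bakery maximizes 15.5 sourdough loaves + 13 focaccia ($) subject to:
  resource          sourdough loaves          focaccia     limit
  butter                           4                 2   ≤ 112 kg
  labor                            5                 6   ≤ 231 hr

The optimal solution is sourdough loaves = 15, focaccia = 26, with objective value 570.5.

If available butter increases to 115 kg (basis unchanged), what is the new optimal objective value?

576.5

At the optimum: butter uses 112 of 112 (binding); labor uses 231 of 231 (binding).
From A_Bᵀ y = c: 4·y_butter + 5·y_labor = 15.5; 2·y_butter + 6·y_labor = 13.
This yields shadow prices y_butter = 2, y_labor = 1.5.
Δz = y_butter·Δb = 2 × (3) = 6, so new z* = 570.5 + 6 = 576.5.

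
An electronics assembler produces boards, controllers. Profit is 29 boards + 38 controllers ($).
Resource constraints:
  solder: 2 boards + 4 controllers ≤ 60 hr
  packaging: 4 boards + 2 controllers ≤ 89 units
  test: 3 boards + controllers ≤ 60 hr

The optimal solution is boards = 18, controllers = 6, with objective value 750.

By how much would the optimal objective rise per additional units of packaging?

At the optimum: solder uses 60 of 60 (binding); packaging uses 84 of 89 (slack = 5); test uses 60 of 60 (binding).
By complementary slackness, y = 0 for the non-binding constraint.
The binding rows give the dual system: 2·y_solder + 3·y_test = 29 and 4·y_solder + 1·y_test = 38.
Solving: y_solder = 8.5, y_test = 4.
Shadow price of packaging = 0.

0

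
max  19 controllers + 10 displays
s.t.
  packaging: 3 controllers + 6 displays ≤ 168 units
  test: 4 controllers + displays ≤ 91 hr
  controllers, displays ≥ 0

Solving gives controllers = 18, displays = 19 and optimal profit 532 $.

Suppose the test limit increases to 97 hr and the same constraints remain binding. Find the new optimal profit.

556

At the optimum: packaging uses 168 of 168 (binding); test uses 91 of 91 (binding).
Dual feasibility on the basic columns requires 3·y_packaging + 4·y_test = 19, 6·y_packaging + 1·y_test = 10.
This yields shadow prices y_packaging = 1, y_test = 4.
Δz = y_test·Δb = 4 × (6) = 24, so new z* = 532 + 24 = 556.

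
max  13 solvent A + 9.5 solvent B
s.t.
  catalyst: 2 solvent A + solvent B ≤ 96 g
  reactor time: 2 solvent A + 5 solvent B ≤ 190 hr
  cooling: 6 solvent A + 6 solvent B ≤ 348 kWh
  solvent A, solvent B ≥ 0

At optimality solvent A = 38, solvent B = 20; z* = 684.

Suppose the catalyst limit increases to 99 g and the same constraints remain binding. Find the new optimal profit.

Binding: catalyst and cooling. Non-binding: reactor time (14 unused).
By complementary slackness, y = 0 for the non-binding constraint.
The binding rows give the dual system: 2·y_catalyst + 6·y_cooling = 13 and 1·y_catalyst + 6·y_cooling = 9.5.
→ y_catalyst = 3.5 and y_cooling = 1.
Δz = y_catalyst·Δb = 3.5 × (3) = 10.5, so new z* = 684 + 10.5 = 694.5.

694.5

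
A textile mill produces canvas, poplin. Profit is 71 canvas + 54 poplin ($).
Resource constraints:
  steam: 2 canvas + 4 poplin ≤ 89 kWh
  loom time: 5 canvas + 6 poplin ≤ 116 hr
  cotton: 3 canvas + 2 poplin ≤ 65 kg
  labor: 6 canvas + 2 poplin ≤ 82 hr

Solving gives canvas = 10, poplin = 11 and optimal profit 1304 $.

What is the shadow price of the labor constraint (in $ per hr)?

At the optimum: steam uses 64 of 89 (slack = 25); loom time uses 116 of 116 (binding); cotton uses 52 of 65 (slack = 13); labor uses 82 of 82 (binding).
Slack constraints have shadow price 0 (complementary slackness).
Dual feasibility on the basic columns requires 5·y_loom time + 6·y_labor = 71, 6·y_loom time + 2·y_labor = 54.
→ y_loom time = 7 and y_labor = 6.
Shadow price of labor = 6.

6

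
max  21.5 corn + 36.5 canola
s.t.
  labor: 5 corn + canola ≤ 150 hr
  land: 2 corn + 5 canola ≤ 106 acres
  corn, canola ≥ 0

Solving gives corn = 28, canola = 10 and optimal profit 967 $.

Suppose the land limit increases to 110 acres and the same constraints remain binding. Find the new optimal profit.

995

Check each constraint at x*: labor 150/150 (tight); land 106/106 (tight).
Dual feasibility on the basic columns requires 5·y_labor + 2·y_land = 21.5, 1·y_labor + 5·y_land = 36.5.
This yields shadow prices y_labor = 1.5, y_land = 7.
Δz = y_land·Δb = 7 × (4) = 28, so new z* = 967 + 28 = 995.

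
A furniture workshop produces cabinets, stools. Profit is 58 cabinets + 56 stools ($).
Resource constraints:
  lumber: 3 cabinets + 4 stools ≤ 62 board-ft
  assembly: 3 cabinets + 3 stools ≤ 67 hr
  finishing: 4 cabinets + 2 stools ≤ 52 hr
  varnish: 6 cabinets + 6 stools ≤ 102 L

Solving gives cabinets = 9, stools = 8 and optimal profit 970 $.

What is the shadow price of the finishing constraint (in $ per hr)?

1

Binding: finishing and varnish. Non-binding: lumber (3 unused), assembly (16 unused).
Since lumber, assembly are not tight, their duals are 0.
From A_Bᵀ y = c: 4·y_finishing + 6·y_varnish = 58; 2·y_finishing + 6·y_varnish = 56.
Solving: y_finishing = 1, y_varnish = 9.
Shadow price of finishing = 1.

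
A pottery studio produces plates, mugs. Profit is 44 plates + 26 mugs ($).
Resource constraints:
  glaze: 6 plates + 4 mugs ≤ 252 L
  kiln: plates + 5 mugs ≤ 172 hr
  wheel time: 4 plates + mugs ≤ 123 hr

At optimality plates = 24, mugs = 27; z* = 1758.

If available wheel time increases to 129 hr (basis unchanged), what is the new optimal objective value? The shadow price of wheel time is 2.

1770

Δb = 6, so new z* = 1758 + (2)·(6) = 1758 + 12 = 1770.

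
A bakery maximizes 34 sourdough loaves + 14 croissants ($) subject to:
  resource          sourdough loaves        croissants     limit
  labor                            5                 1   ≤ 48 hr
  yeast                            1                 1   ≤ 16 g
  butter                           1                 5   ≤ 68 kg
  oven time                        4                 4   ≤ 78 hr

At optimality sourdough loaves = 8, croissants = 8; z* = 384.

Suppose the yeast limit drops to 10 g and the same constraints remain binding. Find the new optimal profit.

Check each constraint at x*: labor 48/48 (tight); yeast 16/16 (tight); butter 48/68 (slack 20); oven time 64/78 (slack 14).
Since butter, oven time are not tight, their duals are 0.
From A_Bᵀ y = c: 5·y_labor + 1·y_yeast = 34; 1·y_labor + 1·y_yeast = 14.
→ y_labor = 5 and y_yeast = 9.
Δz = y_yeast·Δb = 9 × (-6) = -54, so new z* = 384 − 54 = 330.

330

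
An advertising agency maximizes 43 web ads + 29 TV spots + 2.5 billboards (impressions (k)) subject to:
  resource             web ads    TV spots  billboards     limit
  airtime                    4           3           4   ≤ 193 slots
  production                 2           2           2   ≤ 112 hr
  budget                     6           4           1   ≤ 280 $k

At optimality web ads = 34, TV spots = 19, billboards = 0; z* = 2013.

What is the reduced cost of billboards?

At the optimum: airtime uses 193 of 193 (binding); production uses 106 of 112 (slack = 6); budget uses 280 of 280 (binding).
By complementary slackness, y = 0 for the non-binding constraint.
Dual feasibility on the basic columns requires 4·y_airtime + 6·y_budget = 43, 3·y_airtime + 4·y_budget = 29.
This yields shadow prices y_airtime = 1, y_budget = 6.5.
Reduced cost of billboards: c₃ − yᵀa₃ = 2.5 − (1·4 + 6.5·1) = 2.5 − 10.5 = -8.

-8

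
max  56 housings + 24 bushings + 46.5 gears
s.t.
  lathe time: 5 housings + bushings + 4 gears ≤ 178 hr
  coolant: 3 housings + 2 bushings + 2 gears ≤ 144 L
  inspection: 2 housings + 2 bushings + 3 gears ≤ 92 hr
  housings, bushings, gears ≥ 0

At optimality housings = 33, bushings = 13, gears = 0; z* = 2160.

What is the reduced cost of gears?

-9.5

Binding: lathe time and inspection. Non-binding: coolant (19 unused).
By complementary slackness, y = 0 for the non-binding constraint.
The binding rows give the dual system: 5·y_lathe time + 2·y_inspection = 56 and 1·y_lathe time + 2·y_inspection = 24.
This yields shadow prices y_lathe time = 8, y_inspection = 8.
Reduced cost of gears: c₃ − yᵀa₃ = 46.5 − (8·4 + 8·3) = 46.5 − 56 = -9.5.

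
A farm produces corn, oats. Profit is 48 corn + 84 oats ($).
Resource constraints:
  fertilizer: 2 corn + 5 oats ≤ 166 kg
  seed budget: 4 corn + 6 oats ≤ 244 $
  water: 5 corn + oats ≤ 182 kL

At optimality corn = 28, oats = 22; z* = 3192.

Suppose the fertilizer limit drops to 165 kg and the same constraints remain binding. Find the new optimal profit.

3186

At the optimum: fertilizer uses 166 of 166 (binding); seed budget uses 244 of 244 (binding); water uses 162 of 182 (slack = 20).
By complementary slackness, y = 0 for the non-binding constraint.
The binding rows give the dual system: 2·y_fertilizer + 4·y_seed budget = 48 and 5·y_fertilizer + 6·y_seed budget = 84.
→ y_fertilizer = 6 and y_seed budget = 9.
Δz = y_fertilizer·Δb = 6 × (-1) = -6, so new z* = 3192 − 6 = 3186.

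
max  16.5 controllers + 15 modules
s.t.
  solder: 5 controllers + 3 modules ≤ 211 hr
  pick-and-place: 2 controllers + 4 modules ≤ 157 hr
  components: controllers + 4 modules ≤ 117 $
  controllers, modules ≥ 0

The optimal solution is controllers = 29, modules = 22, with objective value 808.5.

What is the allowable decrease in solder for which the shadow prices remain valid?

Binding constraints: solder, components. The basis is B = [[5,3],[1,4]] with det 17.
Per unit decrease in solder, x* moves by d = (-0.2353, 0.0588).
The basis stays optimal until controllers reaches 0; allowable decrease = 123.25 hr.

123.25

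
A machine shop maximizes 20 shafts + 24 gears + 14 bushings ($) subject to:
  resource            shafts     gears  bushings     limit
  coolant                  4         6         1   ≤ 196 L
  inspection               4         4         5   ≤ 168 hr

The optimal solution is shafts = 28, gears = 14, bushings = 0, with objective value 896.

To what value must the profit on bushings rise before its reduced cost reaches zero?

17

Check each constraint at x*: coolant 196/196 (tight); inspection 168/168 (tight).
The binding rows give the dual system: 4·y_coolant + 4·y_inspection = 20 and 6·y_coolant + 4·y_inspection = 24.
→ y_coolant = 2 and y_inspection = 3.
bushings enters the basis when its profit ≥ yᵀa₃ = 2·1 + 3·5 = 17.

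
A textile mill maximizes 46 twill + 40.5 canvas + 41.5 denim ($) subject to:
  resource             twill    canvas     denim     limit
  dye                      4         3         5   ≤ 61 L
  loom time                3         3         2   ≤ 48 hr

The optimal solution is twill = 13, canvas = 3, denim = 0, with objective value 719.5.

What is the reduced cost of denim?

Check each constraint at x*: dye 61/61 (tight); loom time 48/48 (tight).
Dual feasibility on the basic columns requires 4·y_dye + 3·y_loom time = 46, 3·y_dye + 3·y_loom time = 40.5.
This yields shadow prices y_dye = 5.5, y_loom time = 8.
Reduced cost of denim: c₃ − yᵀa₃ = 41.5 − (5.5·5 + 8·2) = 41.5 − 43.5 = -2.

-2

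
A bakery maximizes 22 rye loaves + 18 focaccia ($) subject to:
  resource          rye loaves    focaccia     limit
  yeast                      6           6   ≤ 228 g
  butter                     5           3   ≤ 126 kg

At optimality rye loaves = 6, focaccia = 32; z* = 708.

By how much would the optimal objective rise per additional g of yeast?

2

Check each constraint at x*: yeast 228/228 (tight); butter 126/126 (tight).
From A_Bᵀ y = c: 6·y_yeast + 5·y_butter = 22; 6·y_yeast + 3·y_butter = 18.
Solving: y_yeast = 2, y_butter = 2.
Shadow price of yeast = 2.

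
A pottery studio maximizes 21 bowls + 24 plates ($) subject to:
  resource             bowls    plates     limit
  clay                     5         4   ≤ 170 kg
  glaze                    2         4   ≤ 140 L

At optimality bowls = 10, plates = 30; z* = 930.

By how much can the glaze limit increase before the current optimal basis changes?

Binding constraints: clay, glaze. The basis is B = [[5,4],[2,4]] with det 12.
Per unit increase in glaze, x* moves by d = (-0.3333, 0.4167).
The basis stays optimal until bowls reaches 0; allowable increase = 30 L.

30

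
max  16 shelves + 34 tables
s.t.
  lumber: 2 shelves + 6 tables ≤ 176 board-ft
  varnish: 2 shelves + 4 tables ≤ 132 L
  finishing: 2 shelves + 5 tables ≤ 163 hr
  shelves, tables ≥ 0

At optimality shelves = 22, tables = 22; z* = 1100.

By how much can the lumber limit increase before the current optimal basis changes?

Binding constraints: lumber, varnish. The basis is B = [[2,6],[2,4]] with det -4.
Per unit increase in lumber, x* moves by d = (-1, 0.5).
The basis stays optimal until finishing becomes binding; allowable increase = 18 board-ft.

18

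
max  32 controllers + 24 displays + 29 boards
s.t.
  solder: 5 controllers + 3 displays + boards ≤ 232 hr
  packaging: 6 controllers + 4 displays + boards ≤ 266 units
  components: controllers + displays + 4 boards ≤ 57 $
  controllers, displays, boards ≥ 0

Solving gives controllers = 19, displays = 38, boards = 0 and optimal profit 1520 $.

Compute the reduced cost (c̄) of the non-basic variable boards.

At the optimum: solder uses 209 of 232 (slack = 23); packaging uses 266 of 266 (binding); components uses 57 of 57 (binding).
By complementary slackness, y = 0 for the non-binding constraint.
Dual feasibility on the basic columns requires 6·y_packaging + 1·y_components = 32, 4·y_packaging + 1·y_components = 24.
This yields shadow prices y_packaging = 4, y_components = 8.
Reduced cost of boards: c₃ − yᵀa₃ = 29 − (4·1 + 8·4) = 29 − 36 = -7.

-7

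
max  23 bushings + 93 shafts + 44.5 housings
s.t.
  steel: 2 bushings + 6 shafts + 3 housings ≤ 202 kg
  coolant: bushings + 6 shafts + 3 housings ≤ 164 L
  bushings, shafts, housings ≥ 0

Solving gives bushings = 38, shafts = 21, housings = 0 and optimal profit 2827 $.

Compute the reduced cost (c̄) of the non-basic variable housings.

Both steel and coolant are binding at x*.
Dual feasibility on the basic columns requires 2·y_steel + 1·y_coolant = 23, 6·y_steel + 6·y_coolant = 93.
Solving: y_steel = 7.5, y_coolant = 8.
Reduced cost of housings: c₃ − yᵀa₃ = 44.5 − (7.5·3 + 8·3) = 44.5 − 46.5 = -2.

-2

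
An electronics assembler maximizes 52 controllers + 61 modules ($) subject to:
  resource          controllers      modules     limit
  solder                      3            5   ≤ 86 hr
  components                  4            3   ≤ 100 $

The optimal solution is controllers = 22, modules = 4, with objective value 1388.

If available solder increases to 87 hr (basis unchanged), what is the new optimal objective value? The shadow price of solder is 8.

1396

Δb = 1, so new z* = 1388 + (8)·(1) = 1388 + 8 = 1396.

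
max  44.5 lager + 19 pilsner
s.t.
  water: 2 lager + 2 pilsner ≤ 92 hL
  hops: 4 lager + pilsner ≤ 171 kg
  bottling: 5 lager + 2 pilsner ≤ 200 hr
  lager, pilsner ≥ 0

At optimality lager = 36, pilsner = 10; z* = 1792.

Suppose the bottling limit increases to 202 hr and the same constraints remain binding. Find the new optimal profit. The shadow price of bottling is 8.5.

1809

Δb = 2, so new z* = 1792 + (8.5)·(2) = 1792 + 17 = 1809.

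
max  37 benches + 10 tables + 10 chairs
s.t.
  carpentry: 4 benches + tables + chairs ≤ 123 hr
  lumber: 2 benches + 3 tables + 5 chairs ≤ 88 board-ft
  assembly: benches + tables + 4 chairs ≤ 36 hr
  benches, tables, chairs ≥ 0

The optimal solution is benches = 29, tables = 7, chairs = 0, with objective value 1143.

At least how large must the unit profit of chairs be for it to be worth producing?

13

Binding: carpentry and assembly. Non-binding: lumber (9 unused).
By complementary slackness, y = 0 for the non-binding constraint.
The binding rows give the dual system: 4·y_carpentry + 1·y_assembly = 37 and 1·y_carpentry + 1·y_assembly = 10.
This yields shadow prices y_carpentry = 9, y_assembly = 1.
chairs enters the basis when its profit ≥ yᵀa₃ = 9·1 + 1·4 = 13.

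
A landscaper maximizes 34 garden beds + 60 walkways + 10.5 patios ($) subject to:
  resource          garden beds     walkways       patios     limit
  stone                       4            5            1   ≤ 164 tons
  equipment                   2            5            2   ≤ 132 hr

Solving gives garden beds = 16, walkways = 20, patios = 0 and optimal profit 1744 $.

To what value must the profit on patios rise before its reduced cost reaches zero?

At the optimum: stone uses 164 of 164 (binding); equipment uses 132 of 132 (binding).
Dual feasibility on the basic columns requires 4·y_stone + 2·y_equipment = 34, 5·y_stone + 5·y_equipment = 60.
→ y_stone = 5 and y_equipment = 7.
patios enters the basis when its profit ≥ yᵀa₃ = 5·1 + 7·2 = 19.

19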